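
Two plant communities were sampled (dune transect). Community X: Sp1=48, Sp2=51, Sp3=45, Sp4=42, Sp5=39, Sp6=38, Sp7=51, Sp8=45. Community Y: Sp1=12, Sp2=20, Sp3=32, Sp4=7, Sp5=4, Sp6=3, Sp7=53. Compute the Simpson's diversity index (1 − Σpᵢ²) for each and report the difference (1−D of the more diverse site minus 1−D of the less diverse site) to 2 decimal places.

Community X: N=359, proportions 0.1337, 0.1421, 0.1253, 0.117, 0.1086, 0.1058, 0.1421, 0.1253, giving 1−D = 0.8736 (working shown to 4 dp, full precision carried).
Community Y: N=131, proportions 0.0916, 0.1527, 0.2443, 0.0534, 0.0305, 0.0229, 0.4046, giving 1−D = 0.7406.
Difference = |0.8736 − 0.7406| = 0.1330, i.e. 0.13 to 2 decimal places.

0.13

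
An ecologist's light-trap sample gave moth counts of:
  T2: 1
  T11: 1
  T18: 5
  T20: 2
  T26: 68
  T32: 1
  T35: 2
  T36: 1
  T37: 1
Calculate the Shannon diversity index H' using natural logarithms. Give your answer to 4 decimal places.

Total N = 1+1+5+2+68+1+2+1+1 = 82, so the proportions are 0.012195, 0.012195, 0.060976, 0.02439, 0.829268, 0.012195, 0.02439, 0.012195, 0.012195 (working shown to 6 dp, full precision carried).
Each pᵢ ln pᵢ term: 0.012195×(-4.406719)=-0.053740, 0.012195×(-4.406719)=-0.053740, 0.060976×(-2.797281)=-0.170566, 0.02439×(-3.713572)=-0.090575, 0.829268×(-0.187212)=-0.155249, 0.012195×(-4.406719)=-0.053740, 0.02439×(-3.713572)=-0.090575, 0.012195×(-4.406719)=-0.053740, 0.012195×(-4.406719)=-0.053740.
Sum = -0.775667, so H' = 0.7757.

0.7757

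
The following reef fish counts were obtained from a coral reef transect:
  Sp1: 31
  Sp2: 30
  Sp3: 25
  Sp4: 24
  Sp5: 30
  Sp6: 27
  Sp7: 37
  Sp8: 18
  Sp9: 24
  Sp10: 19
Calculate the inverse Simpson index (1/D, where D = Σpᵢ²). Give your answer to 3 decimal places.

Total N = 31+30+25+24+30+27+37+18+24+19 = 265, so the proportions are 0.1169811, 0.1132075, 0.0943396, 0.090566, 0.1132075, 0.1018868, 0.1396226, 0.0679245, 0.090566, 0.0716981 (working shown to 7 dp, full precision carried).
D = 0.1169811² + 0.1132075² + 0.0943396² + 0.090566² + 0.1132075² + 0.1018868² + 0.1396226² + 0.0679245² + 0.090566² + 0.0716981² = 0.0136846 + 0.0128159 + 0.0089000 + 0.0082022 + 0.0128159 + 0.0103809 + 0.0194945 + 0.0046137 + 0.0082022 + 0.0051406 = 0.1042506.
So 1/D = 9.59227, i.e. 9.592 to 3 decimal places.

9.592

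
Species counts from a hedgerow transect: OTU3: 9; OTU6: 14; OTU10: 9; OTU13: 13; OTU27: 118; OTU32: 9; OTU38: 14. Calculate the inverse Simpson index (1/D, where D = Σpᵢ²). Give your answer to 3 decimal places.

2.349

Total N = 9+14+9+13+118+9+14 = 186, so the proportions are 0.048387, 0.075269, 0.048387, 0.069892, 0.634409, 0.048387, 0.075269 (working shown to 6 dp, full precision carried).
D = 0.048387² + 0.075269² + 0.048387² + 0.069892² + 0.634409² + 0.048387² + 0.075269² = 0.002341 + 0.005665 + 0.002341 + 0.004885 + 0.402474 + 0.002341 + 0.005665 = 0.425714.
So 1/D = 2.34900, i.e. 2.349 to 3 decimal places.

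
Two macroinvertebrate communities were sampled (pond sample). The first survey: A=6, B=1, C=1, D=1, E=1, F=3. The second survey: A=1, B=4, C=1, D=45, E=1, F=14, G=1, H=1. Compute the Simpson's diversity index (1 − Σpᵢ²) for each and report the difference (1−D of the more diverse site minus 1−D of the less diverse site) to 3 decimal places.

0.195

The first survey: N=13, proportions 0.46154, 0.07692, 0.07692, 0.07692, 0.07692, 0.23077, giving 1−D = 0.71006 (working shown to 5 dp, full precision carried).
The second survey: N=68, proportions 0.01471, 0.05882, 0.01471, 0.66176, 0.01471, 0.20588, 0.01471, 0.01471, giving 1−D = 0.51514.
Difference = |0.71006 − 0.51514| = 0.19492, i.e. 0.195 to 3 decimal places.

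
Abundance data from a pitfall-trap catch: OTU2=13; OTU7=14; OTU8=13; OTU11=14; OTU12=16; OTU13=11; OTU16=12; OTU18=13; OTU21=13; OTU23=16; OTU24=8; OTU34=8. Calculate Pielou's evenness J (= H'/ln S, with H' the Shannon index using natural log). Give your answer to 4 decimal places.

Total N = 13+14+13+14+16+11+12+13+13+16+8+8 = 151, so the proportions are 0.086093, 0.092715, 0.086093, 0.092715, 0.10596, 0.072848, 0.07947, 0.086093, 0.086093, 0.10596, 0.05298, 0.05298 (working shown to 6 dp, full precision carried).
H' = −Σ pᵢ ln pᵢ = −((-0.211128) + (-0.220497) + (-0.211128) + (-0.220497) + (-0.237848) + (-0.190816) + (-0.201248) + (-0.211128) + (-0.211128) + (-0.237848) + (-0.155647) + (-0.155647)) = 2.464561.
With S = 12 species, ln S = 2.484907, so J = 2.464561/2.484907 = 0.991812, i.e. 0.9918 to 4 decimal places.

0.9918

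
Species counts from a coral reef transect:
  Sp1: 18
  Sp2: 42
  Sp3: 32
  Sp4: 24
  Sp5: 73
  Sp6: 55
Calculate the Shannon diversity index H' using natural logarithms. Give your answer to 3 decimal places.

Total N = 18+42+32+24+73+55 = 244, so the proportions are 0.07377, 0.17213, 0.13115, 0.09836, 0.29918, 0.22541 (working shown to 5 dp, full precision carried).
Each pᵢ ln pᵢ term: 0.07377×(-2.60680)=-0.19230, 0.17213×(-1.75950)=-0.30286, 0.13115×(-2.03143)=-0.26642, 0.09836×(-2.31911)=-0.22811, 0.29918×(-1.20671)=-0.36102, 0.22541×(-1.48984)=-0.33582.
Sum = -1.68654, so H' = 1.687.

1.687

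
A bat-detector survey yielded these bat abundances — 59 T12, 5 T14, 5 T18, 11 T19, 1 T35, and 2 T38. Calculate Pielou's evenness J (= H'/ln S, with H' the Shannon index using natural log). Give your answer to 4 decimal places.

0.5536

Total N = 59+5+5+11+1+2 = 83, so the proportions are 0.710843, 0.060241, 0.060241, 0.13253, 0.012048, 0.024096 (working shown to 6 dp, full precision carried).
H' = −Σ pᵢ ln pᵢ = −((-0.242613) + (-0.169241) + (-0.169241) + (-0.267836) + (-0.053239) + (-0.089776)) = 0.991946.
With S = 6 species, ln S = 1.791759, so J = 0.991946/1.791759 = 0.553616, i.e. 0.5536 to 4 decimal places.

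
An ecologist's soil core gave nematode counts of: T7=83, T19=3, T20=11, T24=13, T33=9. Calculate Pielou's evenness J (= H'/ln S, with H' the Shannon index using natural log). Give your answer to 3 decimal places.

0.622

Total N = 83+3+11+13+9 = 119, so the proportions are 0.69748, 0.02521, 0.09244, 0.10924, 0.07563 (working shown to 5 dp, full precision carried).
H' = −Σ pᵢ ln pᵢ = −((-0.25129) + (-0.09279) + (-0.22011) + (-0.24188) + (-0.19527)) = 1.00134.
With S = 5 species, ln S = 1.60944, so J = 1.00134/1.60944 = 0.62217, i.e. 0.622 to 3 decimal places.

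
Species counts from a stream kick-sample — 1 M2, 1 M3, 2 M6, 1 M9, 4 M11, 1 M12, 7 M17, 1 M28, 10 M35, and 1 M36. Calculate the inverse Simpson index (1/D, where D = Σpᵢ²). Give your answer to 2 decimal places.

Total N = 1+1+2+1+4+1+7+1+10+1 = 29, so the proportions are 0.034483, 0.034483, 0.068966, 0.034483, 0.137931, 0.034483, 0.241379, 0.034483, 0.344828, 0.034483 (working shown to 6 dp, full precision carried).
D = 0.034483² + 0.034483² + 0.068966² + 0.034483² + 0.137931² + 0.034483² + 0.241379² + 0.034483² + 0.344828² + 0.034483² = 0.001189 + 0.001189 + 0.004756 + 0.001189 + 0.019025 + 0.001189 + 0.058264 + 0.001189 + 0.118906 + 0.001189 = 0.208086.
So 1/D = 4.8057, i.e. 4.81 to 2 decimal places.

4.81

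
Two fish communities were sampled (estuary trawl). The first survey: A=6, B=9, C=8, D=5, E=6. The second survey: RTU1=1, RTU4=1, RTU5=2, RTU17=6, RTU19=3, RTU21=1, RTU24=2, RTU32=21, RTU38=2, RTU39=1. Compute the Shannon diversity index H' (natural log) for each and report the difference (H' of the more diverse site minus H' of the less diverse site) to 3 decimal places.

0.049

The first survey: N=34, proportions 0.17647, 0.26471, 0.23529, 0.14706, 0.17647, giving H' = 1.58639 (working shown to 5 dp, full precision carried).
The second survey: N=40, proportions 0.025, 0.025, 0.05, 0.15, 0.075, 0.025, 0.05, 0.525, 0.05, 0.025, giving H' = 1.63537.
Difference = |1.58639 − 1.63537| = 0.04898, i.e. 0.049 to 3 decimal places.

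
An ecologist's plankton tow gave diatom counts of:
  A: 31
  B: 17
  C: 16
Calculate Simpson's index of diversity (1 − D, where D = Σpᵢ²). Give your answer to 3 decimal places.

Total N = 31+17+16 = 64, so the proportions are 0.48438, 0.26562, 0.25 (working shown to 5 dp, full precision carried).
D = 0.48438² + 0.26562² + 0.25² = 0.23462 + 0.07056 + 0.06250 = 0.36768.
So 1 − D = 0.63232, i.e. 0.632 to 3 decimal places.

0.632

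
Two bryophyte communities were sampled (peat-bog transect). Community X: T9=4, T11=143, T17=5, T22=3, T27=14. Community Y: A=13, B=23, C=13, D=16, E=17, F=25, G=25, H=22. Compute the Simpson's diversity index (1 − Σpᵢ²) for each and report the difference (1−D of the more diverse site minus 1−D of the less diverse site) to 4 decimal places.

0.5919

Community X: N=169, proportions 0.023669, 0.846154, 0.029586, 0.017751, 0.08284, giving 1−D = 0.275411 (working shown to 6 dp, full precision carried).
Community Y: N=154, proportions 0.084416, 0.149351, 0.084416, 0.103896, 0.11039, 0.162338, 0.162338, 0.142857, giving 1−D = 0.867347.
Difference = |0.275411 − 0.867347| = 0.591936, i.e. 0.5919 to 4 decimal places.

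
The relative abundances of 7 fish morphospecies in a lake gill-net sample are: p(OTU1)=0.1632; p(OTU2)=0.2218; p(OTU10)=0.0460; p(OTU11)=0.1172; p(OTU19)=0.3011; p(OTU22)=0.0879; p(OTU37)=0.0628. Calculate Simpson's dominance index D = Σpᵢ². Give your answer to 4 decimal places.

0.1940

D = 0.1632² + 0.2218² + 0.046² + 0.1172² + 0.3011² + 0.0879² + 0.0628² = 0.026634 + 0.049195 + 0.002116 + 0.013736 + 0.090661 + 0.007726 + 0.003944 = 0.194013 (working shown to 6 dp, full precision carried).
To 4 decimal places, D = 0.1940.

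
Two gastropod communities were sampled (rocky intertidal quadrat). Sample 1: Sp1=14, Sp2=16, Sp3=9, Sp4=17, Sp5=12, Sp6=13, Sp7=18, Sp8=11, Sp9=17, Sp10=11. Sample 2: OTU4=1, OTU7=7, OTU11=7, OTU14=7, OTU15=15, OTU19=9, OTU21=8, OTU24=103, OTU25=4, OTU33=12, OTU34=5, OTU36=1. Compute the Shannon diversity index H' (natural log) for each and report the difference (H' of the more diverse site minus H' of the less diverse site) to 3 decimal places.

Sample 1: N=138, proportions 0.10145, 0.11594, 0.06522, 0.12319, 0.08696, 0.0942, 0.13043, 0.07971, 0.12319, 0.07971, giving H' = 2.27975 (working shown to 5 dp, full precision carried).
Sample 2: N=179, proportions 0.00559, 0.03911, 0.03911, 0.03911, 0.0838, 0.05028, 0.04469, 0.57542, 0.02235, 0.06704, 0.02793, 0.00559, giving H' = 1.61932.
Difference = |2.27975 − 1.61932| = 0.66043, i.e. 0.660 to 3 decimal places.

0.660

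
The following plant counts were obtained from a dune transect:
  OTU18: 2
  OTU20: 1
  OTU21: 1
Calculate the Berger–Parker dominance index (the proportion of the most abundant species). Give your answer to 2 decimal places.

0.50

Total N = 2+1+1 = 4, so the proportions are 0.5, 0.25, 0.25 (working shown to 4 dp, full precision carried).
The largest proportion is 0.5, i.e. d = 0.50 to 2 decimal places.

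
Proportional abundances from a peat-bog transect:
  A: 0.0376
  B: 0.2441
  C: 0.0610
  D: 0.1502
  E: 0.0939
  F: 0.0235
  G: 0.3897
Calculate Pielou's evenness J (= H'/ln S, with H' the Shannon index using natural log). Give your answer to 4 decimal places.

0.8225

H' = −Σ pᵢ ln pᵢ = −((-0.123356) + (-0.344224) + (-0.170610) + (-0.284747) + (-0.222123) + (-0.088143) + (-0.367245)) = 1.600448 (working shown to 6 dp, full precision carried).
With S = 7 species, ln S = 1.945910, so J = 1.600448/1.945910 = 0.822467, i.e. 0.8225 to 4 decimal places.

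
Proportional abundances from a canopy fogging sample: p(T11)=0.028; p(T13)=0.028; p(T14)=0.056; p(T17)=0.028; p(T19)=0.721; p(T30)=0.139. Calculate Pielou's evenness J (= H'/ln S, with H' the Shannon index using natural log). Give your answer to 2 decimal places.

0.54

H' = −Σ pᵢ ln pᵢ = −((-0.1001) + (-0.1001) + (-0.1614) + (-0.1001) + (-0.2359) + (-0.2743)) = 0.9719 (working shown to 4 dp, full precision carried).
With S = 6 species, ln S = 1.7918, so J = 0.9719/1.7918 = 0.5424, i.e. 0.54 to 2 decimal places.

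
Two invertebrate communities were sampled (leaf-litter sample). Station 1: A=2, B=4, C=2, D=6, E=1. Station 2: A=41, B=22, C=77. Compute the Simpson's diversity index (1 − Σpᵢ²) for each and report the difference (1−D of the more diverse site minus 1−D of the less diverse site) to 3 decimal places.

Station 1: N=15, proportions 0.13333, 0.26667, 0.13333, 0.4, 0.06667, giving 1−D = 0.72889 (working shown to 5 dp, full precision carried).
Station 2: N=140, proportions 0.29286, 0.15714, 0.55, giving 1−D = 0.58704.
Difference = |0.72889 − 0.58704| = 0.14185, i.e. 0.142 to 3 decimal places.

0.142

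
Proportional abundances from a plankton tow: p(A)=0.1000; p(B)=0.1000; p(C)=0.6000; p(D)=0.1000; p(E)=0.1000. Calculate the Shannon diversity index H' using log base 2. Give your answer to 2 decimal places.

Each pᵢ log₂ pᵢ term (working shown to 4 dp, full precision carried): 0.1×(-3.3219)=-0.3322, 0.1×(-3.3219)=-0.3322, 0.6×(-0.7370)=-0.4422, 0.1×(-3.3219)=-0.3322, 0.1×(-3.3219)=-0.3322.
Sum = -1.7710, so H' = 1.77.

1.77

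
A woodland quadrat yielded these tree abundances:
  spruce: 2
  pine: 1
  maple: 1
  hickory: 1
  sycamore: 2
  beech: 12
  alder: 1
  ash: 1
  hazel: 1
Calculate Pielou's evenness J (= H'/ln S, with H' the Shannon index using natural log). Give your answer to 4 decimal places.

0.7326

Total N = 2+1+1+1+2+12+1+1+1 = 22, so the proportions are 0.090909, 0.045455, 0.045455, 0.045455, 0.090909, 0.545455, 0.045455, 0.045455, 0.045455 (working shown to 6 dp, full precision carried).
H' = −Σ pᵢ ln pᵢ = −((-0.217990) + (-0.140502) + (-0.140502) + (-0.140502) + (-0.217990) + (-0.330620) + (-0.140502) + (-0.140502) + (-0.140502)) = 1.609612.
With S = 9 species, ln S = 2.197225, so J = 1.609612/2.197225 = 0.732566, i.e. 0.7326 to 4 decimal places.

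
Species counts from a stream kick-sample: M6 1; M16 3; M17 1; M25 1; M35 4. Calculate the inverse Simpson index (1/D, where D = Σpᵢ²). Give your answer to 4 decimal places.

3.5714

Total N = 1+3+1+1+4 = 10, so the proportions are 0.1, 0.3, 0.1, 0.1, 0.4 (working shown to 8 dp, full precision carried).
D = 0.1² + 0.3² + 0.1² + 0.1² + 0.4² = 0.01000000 + 0.09000000 + 0.01000000 + 0.01000000 + 0.16000000 = 0.28000000.
So 1/D = 3.571429, i.e. 3.5714 to 4 decimal places.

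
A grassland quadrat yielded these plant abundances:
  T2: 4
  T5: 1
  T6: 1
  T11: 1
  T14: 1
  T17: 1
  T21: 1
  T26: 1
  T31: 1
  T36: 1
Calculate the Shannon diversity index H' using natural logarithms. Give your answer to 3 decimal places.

2.138

Total N = 4+1+1+1+1+1+1+1+1+1 = 13, so the proportions are 0.30769, 0.07692, 0.07692, 0.07692, 0.07692, 0.07692, 0.07692, 0.07692, 0.07692, 0.07692 (working shown to 5 dp, full precision carried).
Each pᵢ ln pᵢ term: 0.30769×(-1.17865)=-0.36266, 0.07692×(-2.56495)=-0.19730, 0.07692×(-2.56495)=-0.19730, 0.07692×(-2.56495)=-0.19730, 0.07692×(-2.56495)=-0.19730, 0.07692×(-2.56495)=-0.19730, 0.07692×(-2.56495)=-0.19730, 0.07692×(-2.56495)=-0.19730, 0.07692×(-2.56495)=-0.19730, 0.07692×(-2.56495)=-0.19730.
Sum = -2.13840, so H' = 2.138.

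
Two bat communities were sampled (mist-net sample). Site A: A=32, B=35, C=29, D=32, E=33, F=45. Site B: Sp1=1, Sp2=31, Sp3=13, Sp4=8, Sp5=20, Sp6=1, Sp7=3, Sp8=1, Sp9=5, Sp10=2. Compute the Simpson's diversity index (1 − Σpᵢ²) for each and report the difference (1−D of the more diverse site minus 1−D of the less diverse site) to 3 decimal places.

0.056

Site A: N=206, proportions 0.15534, 0.1699, 0.14078, 0.15534, 0.16019, 0.21845, giving 1−D = 0.82967 (working shown to 5 dp, full precision carried).
Site B: N=85, proportions 0.01176, 0.36471, 0.15294, 0.09412, 0.23529, 0.01176, 0.03529, 0.01176, 0.05882, 0.02353, giving 1−D = 0.77370.
Difference = |0.82967 − 0.77370| = 0.05597, i.e. 0.056 to 3 decimal places.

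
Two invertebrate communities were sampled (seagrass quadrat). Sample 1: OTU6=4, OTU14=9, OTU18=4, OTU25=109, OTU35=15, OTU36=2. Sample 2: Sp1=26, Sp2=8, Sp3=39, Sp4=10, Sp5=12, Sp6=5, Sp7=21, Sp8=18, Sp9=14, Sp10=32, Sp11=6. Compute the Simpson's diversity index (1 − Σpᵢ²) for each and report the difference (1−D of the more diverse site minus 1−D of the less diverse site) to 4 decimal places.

0.4730

Sample 1: N=143, proportions 0.027972, 0.062937, 0.027972, 0.762238, 0.104895, 0.013986, giving 1−D = 0.402269 (working shown to 6 dp, full precision carried).
Sample 2: N=191, proportions 0.136126, 0.041885, 0.204188, 0.052356, 0.062827, 0.026178, 0.109948, 0.094241, 0.073298, 0.167539, 0.031414, giving 1−D = 0.875250.
Difference = |0.402269 − 0.875250| = 0.472981, i.e. 0.4730 to 4 decimal places.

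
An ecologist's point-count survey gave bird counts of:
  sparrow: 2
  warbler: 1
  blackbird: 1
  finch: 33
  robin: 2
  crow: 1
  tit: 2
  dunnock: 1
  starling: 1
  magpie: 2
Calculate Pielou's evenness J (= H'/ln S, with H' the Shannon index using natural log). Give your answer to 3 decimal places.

Total N = 2+1+1+33+2+1+2+1+1+2 = 46, so the proportions are 0.04348, 0.02174, 0.02174, 0.71739, 0.04348, 0.02174, 0.04348, 0.02174, 0.02174, 0.04348 (working shown to 5 dp, full precision carried).
H' = −Σ pᵢ ln pᵢ = −((-0.13633) + (-0.08323) + (-0.08323) + (-0.23827) + (-0.13633) + (-0.08323) + (-0.13633) + (-0.08323) + (-0.08323) + (-0.13633)) = 1.19973.
With S = 10 species, ln S = 2.30259, so J = 1.19973/2.30259 = 0.52104, i.e. 0.521 to 3 decimal places.

0.521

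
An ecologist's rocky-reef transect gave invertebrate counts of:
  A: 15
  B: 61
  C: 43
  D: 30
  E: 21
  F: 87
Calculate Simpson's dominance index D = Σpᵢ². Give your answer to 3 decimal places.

0.223

Total N = 15+61+43+30+21+87 = 257, so the proportions are 0.05837, 0.23735, 0.16732, 0.11673, 0.08171, 0.33852 (working shown to 5 dp, full precision carried).
D = 0.05837² + 0.23735² + 0.16732² + 0.11673² + 0.08171² + 0.33852² = 0.00341 + 0.05634 + 0.02799 + 0.01363 + 0.00668 + 0.11460 = 0.22264.
To 3 decimal places, D = 0.223.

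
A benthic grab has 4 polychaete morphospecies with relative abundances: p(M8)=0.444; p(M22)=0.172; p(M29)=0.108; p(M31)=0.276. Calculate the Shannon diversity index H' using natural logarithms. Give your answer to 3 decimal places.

Each pᵢ ln pᵢ term (working shown to 5 dp, full precision carried): 0.444×(-0.81193)=-0.36050, 0.172×(-1.76026)=-0.30276, 0.108×(-2.22562)=-0.24037, 0.276×(-1.28735)=-0.35531.
Sum = -1.25894, so H' = 1.259.

1.259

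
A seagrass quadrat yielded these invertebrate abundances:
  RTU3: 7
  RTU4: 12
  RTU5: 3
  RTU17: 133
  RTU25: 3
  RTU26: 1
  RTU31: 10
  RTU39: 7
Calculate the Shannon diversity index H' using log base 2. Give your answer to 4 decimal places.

1.4174

Total N = 7+12+3+133+3+1+10+7 = 176, so the proportions are 0.039773, 0.068182, 0.017045, 0.755682, 0.017045, 0.005682, 0.056818, 0.039773 (working shown to 6 dp, full precision carried).
Each pᵢ log₂ pᵢ term: 0.039773×(-4.652077)=-0.185026, 0.068182×(-3.874469)=-0.264168, 0.017045×(-5.874469)=-0.100133, 0.755682×(-0.404149)=-0.305408, 0.017045×(-5.874469)=-0.100133, 0.005682×(-7.459432)=-0.042383, 0.056818×(-4.137504)=-0.235085, 0.039773×(-4.652077)=-0.185026.
Sum = -1.417363, so H' = 1.4174.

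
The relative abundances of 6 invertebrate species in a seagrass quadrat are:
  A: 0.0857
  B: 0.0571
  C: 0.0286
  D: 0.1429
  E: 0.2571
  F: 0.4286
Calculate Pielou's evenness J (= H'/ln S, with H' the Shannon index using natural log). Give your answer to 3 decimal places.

H' = −Σ pᵢ ln pᵢ = −((-0.21056) + (-0.16347) + (-0.10165) + (-0.27803) + (-0.34922) + (-0.36312)) = 1.46605 (working shown to 5 dp, full precision carried).
With S = 6 species, ln S = 1.79176, so J = 1.46605/1.79176 = 0.81822, i.e. 0.818 to 3 decimal places.

0.818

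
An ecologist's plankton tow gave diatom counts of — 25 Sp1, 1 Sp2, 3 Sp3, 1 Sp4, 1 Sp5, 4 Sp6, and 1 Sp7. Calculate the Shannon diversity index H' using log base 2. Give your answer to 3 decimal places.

1.591

Total N = 25+1+3+1+1+4+1 = 36, so the proportions are 0.69444, 0.02778, 0.08333, 0.02778, 0.02778, 0.11111, 0.02778 (working shown to 5 dp, full precision carried).
Each pᵢ log₂ pᵢ term: 0.69444×(-0.52607)=-0.36533, 0.02778×(-5.16993)=-0.14361, 0.08333×(-3.58496)=-0.29875, 0.02778×(-5.16993)=-0.14361, 0.02778×(-5.16993)=-0.14361, 0.11111×(-3.16993)=-0.35221, 0.02778×(-5.16993)=-0.14361.
Sum = -1.59072, so H' = 1.591.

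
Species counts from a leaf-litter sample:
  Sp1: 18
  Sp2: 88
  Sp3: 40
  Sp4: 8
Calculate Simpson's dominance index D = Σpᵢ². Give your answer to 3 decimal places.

0.410

Total N = 18+88+40+8 = 154, so the proportions are 0.11688, 0.57143, 0.25974, 0.05195 (working shown to 5 dp, full precision carried).
D = 0.11688² + 0.57143² + 0.25974² + 0.05195² = 0.01366 + 0.32653 + 0.06747 + 0.00270 = 0.41036.
To 3 decimal places, D = 0.410.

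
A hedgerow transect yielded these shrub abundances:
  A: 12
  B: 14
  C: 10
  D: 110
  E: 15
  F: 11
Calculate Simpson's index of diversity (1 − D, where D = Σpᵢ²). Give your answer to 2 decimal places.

Total N = 12+14+10+110+15+11 = 172, so the proportions are 0.0698, 0.0814, 0.0581, 0.6395, 0.0872, 0.064 (working shown to 4 dp, full precision carried).
D = 0.0698² + 0.0814² + 0.0581² + 0.6395² + 0.0872² + 0.064² = 0.0049 + 0.0066 + 0.0034 + 0.4090 + 0.0076 + 0.0041 = 0.4356.
So 1 − D = 0.5644, i.e. 0.56 to 2 decimal places.

0.56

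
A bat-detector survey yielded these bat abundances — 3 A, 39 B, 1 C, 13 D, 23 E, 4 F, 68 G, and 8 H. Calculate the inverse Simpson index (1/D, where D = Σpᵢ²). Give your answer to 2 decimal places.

Total N = 3+39+1+13+23+4+68+8 = 159, so the proportions are 0.018868, 0.245283, 0.006289, 0.081761, 0.144654, 0.025157, 0.427673, 0.050314 (working shown to 6 dp, full precision carried).
D = 0.018868² + 0.245283² + 0.006289² + 0.081761² + 0.144654² + 0.025157² + 0.427673² + 0.050314² = 0.000356 + 0.060164 + 0.000040 + 0.006685 + 0.020925 + 0.000633 + 0.182904 + 0.002532 = 0.274238.
So 1/D = 3.6465, i.e. 3.65 to 2 decimal places.

3.65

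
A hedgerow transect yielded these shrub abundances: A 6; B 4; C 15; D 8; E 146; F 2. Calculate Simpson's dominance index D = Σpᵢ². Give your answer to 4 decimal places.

0.6612

Total N = 6+4+15+8+146+2 = 181, so the proportions are 0.033149, 0.022099, 0.082873, 0.044199, 0.80663, 0.01105 (working shown to 6 dp, full precision carried).
D = 0.033149² + 0.022099² + 0.082873² + 0.044199² + 0.80663² + 0.01105² = 0.001099 + 0.000488 + 0.006868 + 0.001954 + 0.650652 + 0.000122 = 0.661183.
To 4 decimal places, D = 0.6612.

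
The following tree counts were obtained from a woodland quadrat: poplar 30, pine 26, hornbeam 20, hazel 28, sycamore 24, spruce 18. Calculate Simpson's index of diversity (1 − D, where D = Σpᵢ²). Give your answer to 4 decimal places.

Total N = 30+26+20+28+24+18 = 146, so the proportions are 0.205479, 0.178082, 0.136986, 0.191781, 0.164384, 0.123288 (working shown to 6 dp, full precision carried).
D = 0.205479² + 0.178082² + 0.136986² + 0.191781² + 0.164384² + 0.123288² = 0.042222 + 0.031713 + 0.018765 + 0.036780 + 0.027022 + 0.015200 = 0.171702.
So 1 − D = 0.828298, i.e. 0.8283 to 4 decimal places.

0.8283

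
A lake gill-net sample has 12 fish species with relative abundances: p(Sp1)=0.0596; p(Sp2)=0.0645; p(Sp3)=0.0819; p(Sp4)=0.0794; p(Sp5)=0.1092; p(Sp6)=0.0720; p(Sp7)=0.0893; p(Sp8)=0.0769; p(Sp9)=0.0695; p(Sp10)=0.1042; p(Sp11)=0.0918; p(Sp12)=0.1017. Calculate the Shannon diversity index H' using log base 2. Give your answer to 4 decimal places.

3.5604

Each pᵢ log₂ pᵢ term (working shown to 6 dp, full precision carried): 0.0596×(-4.068544)=-0.242485, 0.0645×(-3.954557)=-0.255069, 0.0819×(-3.609993)=-0.295658, 0.0794×(-3.654717)=-0.290185, 0.1092×(-3.194955)=-0.348889, 0.072×(-3.795859)=-0.273302, 0.0893×(-3.485196)=-0.311228, 0.0769×(-3.700873)=-0.284597, 0.0695×(-3.846843)=-0.267356, 0.1042×(-3.262573)=-0.339960, 0.0918×(-3.445362)=-0.316284, 0.1017×(-3.297608)=-0.335367.
Sum = -3.560380, so H' = 3.5604.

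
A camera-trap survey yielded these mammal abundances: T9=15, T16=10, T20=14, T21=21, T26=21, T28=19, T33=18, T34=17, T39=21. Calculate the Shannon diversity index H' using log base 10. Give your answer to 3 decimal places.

Total N = 15+10+14+21+21+19+18+17+21 = 156, so the proportions are 0.09615, 0.0641, 0.08974, 0.13462, 0.13462, 0.12179, 0.11538, 0.10897, 0.13462 (working shown to 5 dp, full precision carried).
Each pᵢ log₁₀ pᵢ term: 0.09615×(-1.01703)=-0.09779, 0.0641×(-1.19312)=-0.07648, 0.08974×(-1.04700)=-0.09396, 0.13462×(-0.87091)=-0.11724, 0.13462×(-0.87091)=-0.11724, 0.12179×(-0.91437)=-0.11137, 0.11538×(-0.93785)=-0.10821, 0.10897×(-0.96268)=-0.10491, 0.13462×(-0.87091)=-0.11724.
Sum = -0.94443, so H' = 0.944.

0.944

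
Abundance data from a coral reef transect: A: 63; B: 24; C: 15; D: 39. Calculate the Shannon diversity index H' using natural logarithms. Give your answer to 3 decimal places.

Total N = 63+24+15+39 = 141, so the proportions are 0.44681, 0.17021, 0.10638, 0.2766 (working shown to 5 dp, full precision carried).
Each pᵢ ln pᵢ term: 0.44681×(-0.80563)=-0.35996, 0.17021×(-1.77071)=-0.30140, 0.10638×(-2.24071)=-0.23837, 0.2766×(-1.28520)=-0.35548.
Sum = -1.25521, so H' = 1.255.

1.255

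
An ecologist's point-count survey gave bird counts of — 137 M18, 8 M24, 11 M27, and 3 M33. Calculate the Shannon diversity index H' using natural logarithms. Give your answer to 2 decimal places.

Total N = 137+8+11+3 = 159, so the proportions are 0.8616, 0.0503, 0.0692, 0.0189 (working shown to 4 dp, full precision carried).
Each pᵢ ln pᵢ term: 0.8616×(-0.1489)=-0.1283, 0.0503×(-2.9895)=-0.1504, 0.0692×(-2.6710)=-0.1848, 0.0189×(-3.9703)=-0.0749.
Sum = -0.5384, so H' = 0.54.

0.54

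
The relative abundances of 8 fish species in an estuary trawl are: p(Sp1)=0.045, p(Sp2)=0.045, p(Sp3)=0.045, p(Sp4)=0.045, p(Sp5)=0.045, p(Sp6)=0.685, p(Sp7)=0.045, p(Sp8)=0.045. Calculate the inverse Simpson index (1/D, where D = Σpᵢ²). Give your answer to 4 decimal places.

2.0687

D = 0.045² + 0.045² + 0.045² + 0.045² + 0.045² + 0.685² + 0.045² + 0.045² = 0.0020250 + 0.0020250 + 0.0020250 + 0.0020250 + 0.0020250 + 0.4692250 + 0.0020250 + 0.0020250 = 0.4834000 (working shown to 7 dp, full precision carried).
So 1/D = 2.068680, i.e. 2.0687 to 4 decimal places.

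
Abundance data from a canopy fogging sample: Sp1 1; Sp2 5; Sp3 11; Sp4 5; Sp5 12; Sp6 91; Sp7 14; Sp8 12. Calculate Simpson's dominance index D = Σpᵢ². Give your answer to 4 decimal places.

Total N = 1+5+11+5+12+91+14+12 = 151, so the proportions are 0.006623, 0.033113, 0.072848, 0.033113, 0.07947, 0.602649, 0.092715, 0.07947 (working shown to 6 dp, full precision carried).
D = 0.006623² + 0.033113² + 0.072848² + 0.033113² + 0.07947² + 0.602649² + 0.092715² + 0.07947² = 0.000044 + 0.001096 + 0.005307 + 0.001096 + 0.006316 + 0.363186 + 0.008596 + 0.006316 = 0.391956.
To 4 decimal places, D = 0.3920.

0.3920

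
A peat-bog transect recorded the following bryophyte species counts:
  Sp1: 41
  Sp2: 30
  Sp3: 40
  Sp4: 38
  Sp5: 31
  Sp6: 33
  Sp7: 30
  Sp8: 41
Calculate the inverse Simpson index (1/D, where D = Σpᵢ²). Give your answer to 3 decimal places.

7.864

Total N = 41+30+40+38+31+33+30+41 = 284, so the proportions are 0.1443662, 0.1056338, 0.1408451, 0.1338028, 0.1091549, 0.1161972, 0.1056338, 0.1443662 (working shown to 7 dp, full precision carried).
D = 0.1443662² + 0.1056338² + 0.1408451² + 0.1338028² + 0.1091549² + 0.1161972² + 0.1056338² + 0.1443662² = 0.0208416 + 0.0111585 + 0.0198373 + 0.0179032 + 0.0119148 + 0.0135018 + 0.0111585 + 0.0208416 = 0.1271573.
So 1/D = 7.86427, i.e. 7.864 to 3 decimal places.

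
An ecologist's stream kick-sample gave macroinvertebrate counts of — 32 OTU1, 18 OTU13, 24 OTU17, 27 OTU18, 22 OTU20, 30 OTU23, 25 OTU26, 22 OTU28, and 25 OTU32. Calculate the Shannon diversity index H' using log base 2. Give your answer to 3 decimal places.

Total N = 32+18+24+27+22+30+25+22+25 = 225, so the proportions are 0.14222, 0.08, 0.10667, 0.12, 0.09778, 0.13333, 0.11111, 0.09778, 0.11111 (working shown to 5 dp, full precision carried).
Each pᵢ log₂ pᵢ term: 0.14222×(-2.81378)=-0.40018, 0.08×(-3.64386)=-0.29151, 0.10667×(-3.22882)=-0.34441, 0.12×(-3.05889)=-0.36707, 0.09778×(-3.35435)=-0.32798, 0.13333×(-2.90689)=-0.38759, 0.11111×(-3.16993)=-0.35221, 0.09778×(-3.35435)=-0.32798, 0.11111×(-3.16993)=-0.35221.
Sum = -3.15114, so H' = 3.151.

3.151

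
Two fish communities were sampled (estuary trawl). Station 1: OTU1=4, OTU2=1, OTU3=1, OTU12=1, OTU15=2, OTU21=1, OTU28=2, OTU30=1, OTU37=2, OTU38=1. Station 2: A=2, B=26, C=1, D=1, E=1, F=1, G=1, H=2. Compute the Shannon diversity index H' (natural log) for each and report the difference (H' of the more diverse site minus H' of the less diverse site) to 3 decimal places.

1.110

Station 1: N=16, proportions 0.25, 0.0625, 0.0625, 0.0625, 0.125, 0.0625, 0.125, 0.0625, 0.125, 0.0625, giving H' = 2.16608 (working shown to 5 dp, full precision carried).
Station 2: N=35, proportions 0.05714, 0.74286, 0.02857, 0.02857, 0.02857, 0.02857, 0.02857, 0.05714, giving H' = 1.05583.
Difference = |2.16608 − 1.05583| = 1.11025, i.e. 1.110 to 3 decimal places.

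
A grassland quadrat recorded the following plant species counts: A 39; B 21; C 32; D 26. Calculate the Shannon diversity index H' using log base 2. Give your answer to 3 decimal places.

1.962

Total N = 39+21+32+26 = 118, so the proportions are 0.33051, 0.17797, 0.27119, 0.22034 (working shown to 5 dp, full precision carried).
Each pᵢ log₂ pᵢ term: 0.33051×(-1.59724)=-0.52790, 0.17797×(-2.49033)=-0.44319, 0.27119×(-1.88264)=-0.51055, 0.22034×(-2.18220)=-0.48082.
Sum = -1.96247, so H' = 1.962.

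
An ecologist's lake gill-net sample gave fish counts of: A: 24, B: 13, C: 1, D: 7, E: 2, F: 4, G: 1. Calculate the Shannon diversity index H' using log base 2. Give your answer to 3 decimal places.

Total N = 24+13+1+7+2+4+1 = 52, so the proportions are 0.46154, 0.25, 0.01923, 0.13462, 0.03846, 0.07692, 0.01923 (working shown to 5 dp, full precision carried).
Each pᵢ log₂ pᵢ term: 0.46154×(-1.11548)=-0.51484, 0.25×(-2.00000)=-0.50000, 0.01923×(-5.70044)=-0.10962, 0.13462×(-2.89308)=-0.38945, 0.03846×(-4.70044)=-0.18079, 0.07692×(-3.70044)=-0.28465, 0.01923×(-5.70044)=-0.10962.
Sum = -2.08897, so H' = 2.089.

2.089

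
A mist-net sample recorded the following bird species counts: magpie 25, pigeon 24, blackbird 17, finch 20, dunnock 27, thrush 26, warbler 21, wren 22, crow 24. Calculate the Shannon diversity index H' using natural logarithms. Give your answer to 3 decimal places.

2.188

Total N = 25+24+17+20+27+26+21+22+24 = 206, so the proportions are 0.12136, 0.1165, 0.08252, 0.09709, 0.13107, 0.12621, 0.10194, 0.1068, 0.1165 (working shown to 5 dp, full precision carried).
Each pᵢ ln pᵢ term: 0.12136×(-2.10900)=-0.25595, 0.1165×(-2.14982)=-0.25046, 0.08252×(-2.49466)=-0.20587, 0.09709×(-2.33214)=-0.22642, 0.13107×(-2.03204)=-0.26634, 0.12621×(-2.06978)=-0.26123, 0.10194×(-2.28335)=-0.23277, 0.1068×(-2.23683)=-0.23889, 0.1165×(-2.14982)=-0.25046.
Sum = -2.18839, so H' = 2.188.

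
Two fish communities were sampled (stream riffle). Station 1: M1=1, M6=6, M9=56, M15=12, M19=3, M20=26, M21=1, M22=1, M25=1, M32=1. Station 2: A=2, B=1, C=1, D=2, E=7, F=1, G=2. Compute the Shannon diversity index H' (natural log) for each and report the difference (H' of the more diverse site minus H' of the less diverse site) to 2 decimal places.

0.26

Station 1: N=108, proportions 0.0093, 0.0556, 0.5185, 0.1111, 0.0278, 0.2407, 0.0093, 0.0093, 0.0093, 0.0093, giving H' = 1.4044 (working shown to 4 dp, full precision carried).
Station 2: N=16, proportions 0.125, 0.0625, 0.0625, 0.125, 0.4375, 0.0625, 0.125, giving H' = 1.6613.
Difference = |1.4044 − 1.6613| = 0.2569, i.e. 0.26 to 2 decimal places.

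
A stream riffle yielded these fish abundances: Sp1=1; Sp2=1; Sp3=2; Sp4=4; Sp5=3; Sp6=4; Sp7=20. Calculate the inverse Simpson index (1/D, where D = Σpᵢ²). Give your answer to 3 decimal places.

2.740

Total N = 1+1+2+4+3+4+20 = 35, so the proportions are 0.028571, 0.028571, 0.057143, 0.114286, 0.085714, 0.114286, 0.571429 (working shown to 6 dp, full precision carried).
D = 0.028571² + 0.028571² + 0.057143² + 0.114286² + 0.085714² + 0.114286² + 0.571429² = 0.000816 + 0.000816 + 0.003265 + 0.013061 + 0.007347 + 0.013061 + 0.326531 = 0.364898.
So 1/D = 2.74049, i.e. 2.740 to 3 decimal places.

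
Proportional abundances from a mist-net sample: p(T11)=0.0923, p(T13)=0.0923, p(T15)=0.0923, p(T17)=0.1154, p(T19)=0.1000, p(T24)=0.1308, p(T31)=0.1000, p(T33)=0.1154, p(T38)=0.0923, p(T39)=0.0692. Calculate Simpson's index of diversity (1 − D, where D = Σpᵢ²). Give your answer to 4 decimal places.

0.8974

D = 0.0923² + 0.0923² + 0.0923² + 0.1154² + 0.1² + 0.1308² + 0.1² + 0.1154² + 0.0923² + 0.0692² = 0.008519 + 0.008519 + 0.008519 + 0.013317 + 0.010000 + 0.017109 + 0.010000 + 0.013317 + 0.008519 + 0.004789 = 0.102609 (working shown to 6 dp, full precision carried).
So 1 − D = 0.897391, i.e. 0.8974 to 4 decimal places.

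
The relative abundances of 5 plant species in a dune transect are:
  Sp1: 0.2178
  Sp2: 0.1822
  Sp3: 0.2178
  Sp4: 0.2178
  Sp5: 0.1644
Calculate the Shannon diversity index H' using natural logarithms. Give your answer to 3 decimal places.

1.603

Each pᵢ ln pᵢ term (working shown to 5 dp, full precision carried): 0.2178×(-1.52418)=-0.33197, 0.1822×(-1.70265)=-0.31022, 0.2178×(-1.52418)=-0.33197, 0.2178×(-1.52418)=-0.33197, 0.1644×(-1.80545)=-0.29682.
Sum = -1.60294, so H' = 1.603.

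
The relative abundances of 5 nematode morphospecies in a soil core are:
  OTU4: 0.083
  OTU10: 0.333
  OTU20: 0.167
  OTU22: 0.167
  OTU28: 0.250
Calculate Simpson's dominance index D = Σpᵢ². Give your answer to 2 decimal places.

D = 0.083² + 0.333² + 0.167² + 0.167² + 0.25² = 0.0069 + 0.1109 + 0.0279 + 0.0279 + 0.0625 = 0.2361 (working shown to 4 dp, full precision carried).
To 2 decimal places, D = 0.24.

0.24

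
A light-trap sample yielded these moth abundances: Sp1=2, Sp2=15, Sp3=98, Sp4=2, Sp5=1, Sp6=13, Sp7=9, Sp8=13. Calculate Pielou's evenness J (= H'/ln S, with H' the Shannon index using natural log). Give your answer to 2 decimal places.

0.60

Total N = 2+15+98+2+1+13+9+13 = 153, so the proportions are 0.0131, 0.098, 0.6405, 0.0131, 0.0065, 0.085, 0.0588, 0.085 (working shown to 4 dp, full precision carried).
H' = −Σ pᵢ ln pᵢ = −((-0.0567) + (-0.2277) + (-0.2853) + (-0.0567) + (-0.0329) + (-0.2095) + (-0.1667) + (-0.2095)) = 1.2449.
With S = 8 species, ln S = 2.0794, so J = 1.2449/2.0794 = 0.5987, i.e. 0.60 to 2 decimal places.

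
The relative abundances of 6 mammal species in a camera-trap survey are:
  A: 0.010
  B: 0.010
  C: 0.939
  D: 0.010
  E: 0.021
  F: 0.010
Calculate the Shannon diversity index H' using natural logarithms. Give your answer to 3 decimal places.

Each pᵢ ln pᵢ term (working shown to 5 dp, full precision carried): 0.01×(-4.60517)=-0.04605, 0.01×(-4.60517)=-0.04605, 0.939×(-0.06294)=-0.05910, 0.01×(-4.60517)=-0.04605, 0.021×(-3.86323)=-0.08113, 0.01×(-4.60517)=-0.04605.
Sum = -0.32444, so H' = 0.324.

0.324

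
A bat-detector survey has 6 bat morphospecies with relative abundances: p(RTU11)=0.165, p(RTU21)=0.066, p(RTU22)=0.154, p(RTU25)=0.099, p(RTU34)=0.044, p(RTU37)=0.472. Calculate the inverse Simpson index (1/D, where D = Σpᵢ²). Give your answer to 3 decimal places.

3.450

D = 0.165² + 0.066² + 0.154² + 0.099² + 0.044² + 0.472² = 0.0272250 + 0.0043560 + 0.0237160 + 0.0098010 + 0.0019360 + 0.2227840 = 0.2898180 (working shown to 7 dp, full precision carried).
So 1/D = 3.45044, i.e. 3.450 to 3 decimal places.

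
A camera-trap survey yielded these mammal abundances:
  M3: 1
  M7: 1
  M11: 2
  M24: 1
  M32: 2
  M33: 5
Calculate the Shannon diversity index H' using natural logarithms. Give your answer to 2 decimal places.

Total N = 1+1+2+1+2+5 = 12, so the proportions are 0.0833, 0.0833, 0.1667, 0.0833, 0.1667, 0.4167 (working shown to 4 dp, full precision carried).
Each pᵢ ln pᵢ term: 0.0833×(-2.4849)=-0.2071, 0.0833×(-2.4849)=-0.2071, 0.1667×(-1.7918)=-0.2986, 0.0833×(-2.4849)=-0.2071, 0.1667×(-1.7918)=-0.2986, 0.4167×(-0.8755)=-0.3648.
Sum = -1.5833, so H' = 1.58.

1.58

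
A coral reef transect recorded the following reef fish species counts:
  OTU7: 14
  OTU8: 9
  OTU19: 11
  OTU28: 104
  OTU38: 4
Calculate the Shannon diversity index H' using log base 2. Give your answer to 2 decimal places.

1.34

Total N = 14+9+11+104+4 = 142, so the proportions are 0.0986, 0.0634, 0.0775, 0.7324, 0.0282 (working shown to 4 dp, full precision carried).
Each pᵢ log₂ pᵢ term: 0.0986×(-3.3424)=-0.3295, 0.0634×(-3.9798)=-0.2522, 0.0775×(-3.6903)=-0.2859, 0.7324×(-0.4493)=-0.3291, 0.0282×(-5.1497)=-0.1451.
Sum = -1.3418, so H' = 1.34.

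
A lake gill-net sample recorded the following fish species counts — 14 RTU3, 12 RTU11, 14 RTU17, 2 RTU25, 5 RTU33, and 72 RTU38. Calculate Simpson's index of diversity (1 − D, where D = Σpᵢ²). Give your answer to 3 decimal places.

Total N = 14+12+14+2+5+72 = 119, so the proportions are 0.11765, 0.10084, 0.11765, 0.01681, 0.04202, 0.60504 (working shown to 5 dp, full precision carried).
D = 0.11765² + 0.10084² + 0.11765² + 0.01681² + 0.04202² + 0.60504² = 0.01384 + 0.01017 + 0.01384 + 0.00028 + 0.00177 + 0.36608 = 0.40597.
So 1 − D = 0.59403, i.e. 0.594 to 3 decimal places.

0.594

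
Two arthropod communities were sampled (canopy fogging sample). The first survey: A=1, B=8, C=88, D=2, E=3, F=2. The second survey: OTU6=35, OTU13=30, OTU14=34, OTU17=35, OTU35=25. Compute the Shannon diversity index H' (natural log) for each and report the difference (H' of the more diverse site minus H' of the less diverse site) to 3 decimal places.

The first survey: N=104, proportions 0.009615, 0.076923, 0.846154, 0.019231, 0.028846, 0.019231, giving H' = 0.637568 (working shown to 6 dp, full precision carried).
The second survey: N=159, proportions 0.220126, 0.188679, 0.213836, 0.220126, 0.157233, giving H' = 1.601744.
Difference = |0.637568 − 1.601744| = 0.964176, i.e. 0.964 to 3 decimal places.

0.964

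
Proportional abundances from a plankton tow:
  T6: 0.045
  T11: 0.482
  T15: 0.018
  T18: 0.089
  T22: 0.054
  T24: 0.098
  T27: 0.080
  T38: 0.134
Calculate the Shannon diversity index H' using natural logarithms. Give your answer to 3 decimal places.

1.636

Each pᵢ ln pᵢ term (working shown to 5 dp, full precision carried): 0.045×(-3.10109)=-0.13955, 0.482×(-0.72981)=-0.35177, 0.018×(-4.01738)=-0.07231, 0.089×(-2.41912)=-0.21530, 0.054×(-2.91877)=-0.15761, 0.098×(-2.32279)=-0.22763, 0.08×(-2.52573)=-0.20206, 0.134×(-2.00992)=-0.26933.
Sum = -1.63557, so H' = 1.636.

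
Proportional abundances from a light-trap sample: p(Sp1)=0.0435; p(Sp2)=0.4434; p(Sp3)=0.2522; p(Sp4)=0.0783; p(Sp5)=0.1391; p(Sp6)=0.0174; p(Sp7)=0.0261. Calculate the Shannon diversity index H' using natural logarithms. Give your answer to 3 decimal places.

1.484

Each pᵢ ln pᵢ term (working shown to 5 dp, full precision carried): 0.0435×(-3.13499)=-0.13637, 0.4434×(-0.81328)=-0.36061, 0.2522×(-1.37753)=-0.34741, 0.0783×(-2.54721)=-0.19945, 0.1391×(-1.97256)=-0.27438, 0.0174×(-4.05129)=-0.07049, 0.0261×(-3.64582)=-0.09516.
Sum = -1.48387, so H' = 1.484.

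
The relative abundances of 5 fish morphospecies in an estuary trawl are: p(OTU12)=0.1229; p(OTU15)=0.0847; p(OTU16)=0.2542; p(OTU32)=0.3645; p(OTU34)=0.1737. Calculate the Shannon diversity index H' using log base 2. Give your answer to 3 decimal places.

Each pᵢ log₂ pᵢ term (working shown to 5 dp, full precision carried): 0.1229×(-3.02444)=-0.37170, 0.0847×(-3.56149)=-0.30166, 0.2542×(-1.97596)=-0.50229, 0.3645×(-1.45601)=-0.53072, 0.1737×(-2.52533)=-0.43865.
Sum = -2.14502, so H' = 2.145.

2.145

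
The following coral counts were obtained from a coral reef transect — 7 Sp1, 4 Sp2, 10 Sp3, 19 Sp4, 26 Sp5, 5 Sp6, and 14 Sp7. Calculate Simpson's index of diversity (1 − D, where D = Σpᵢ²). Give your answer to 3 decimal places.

0.803

Total N = 7+4+10+19+26+5+14 = 85, so the proportions are 0.08235, 0.04706, 0.11765, 0.22353, 0.30588, 0.05882, 0.16471 (working shown to 5 dp, full precision carried).
D = 0.08235² + 0.04706² + 0.11765² + 0.22353² + 0.30588² + 0.05882² + 0.16471² = 0.00678 + 0.00221 + 0.01384 + 0.04997 + 0.09356 + 0.00346 + 0.02713 = 0.19696.
So 1 − D = 0.80304, i.e. 0.803 to 3 decimal places.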